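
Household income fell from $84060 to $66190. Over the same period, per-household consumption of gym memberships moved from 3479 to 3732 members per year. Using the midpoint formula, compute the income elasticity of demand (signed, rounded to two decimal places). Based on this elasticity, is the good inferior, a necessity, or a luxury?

-0.29; inferior

%ΔQ = (3732 − 3479)/[( 3479 + 3732)/2] = 253/3605.5 = 0.070170…
%ΔIncome = (66190 − 84060)/[( 84060 + 66190)/2] = -17870/75125 = -0.237870…
E_income = (253/3605.5) / (-17870/75125) = -0.2949…
E_income < 0 ⇒ inferior good.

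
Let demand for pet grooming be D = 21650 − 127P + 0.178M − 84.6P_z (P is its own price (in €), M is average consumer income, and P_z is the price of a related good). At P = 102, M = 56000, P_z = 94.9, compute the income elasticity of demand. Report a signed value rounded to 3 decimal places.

0.937

At the given values, D = 21650 − 127(102) + 0.178(56000) − 84.6(94.9) = 10635.46.
∂D/∂M = 0.178.
E = (0.178) × (56000/10635.46) = 0.93724…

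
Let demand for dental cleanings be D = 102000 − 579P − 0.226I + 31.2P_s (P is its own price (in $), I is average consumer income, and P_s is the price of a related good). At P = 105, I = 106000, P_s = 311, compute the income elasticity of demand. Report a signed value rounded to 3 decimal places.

At the given values, D = 102000 − 579(105) − 0.226(106000) + 31.2(311) = 26952.2.
∂D/∂I = -0.226.
E = (-0.226) × (106000/26952.2) = -0.88883…

-0.889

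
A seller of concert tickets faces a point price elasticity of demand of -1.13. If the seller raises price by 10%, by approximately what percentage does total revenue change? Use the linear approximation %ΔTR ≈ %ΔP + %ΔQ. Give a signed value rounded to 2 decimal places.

%ΔQ ≈ Ed × %ΔP = (-1.13) × (+10%) = -11.3000%
%ΔTR ≈ %ΔP + %ΔQ = (+10%) + (-11.3000%) = -1.3000%

-1.30%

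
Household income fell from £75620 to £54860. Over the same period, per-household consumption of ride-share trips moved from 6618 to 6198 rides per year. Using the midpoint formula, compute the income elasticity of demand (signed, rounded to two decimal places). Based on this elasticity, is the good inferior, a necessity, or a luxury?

%ΔQ = (6198 − 6618)/[( 6618 + 6198)/2] = -420/6408 = -0.065543…
%ΔIncome = (54860 − 75620)/[( 75620 + 54860)/2] = -20760/65240 = -0.318209…
E_income = (-420/6408) / (-20760/65240) = 0.2059…
0 < E_income < 1 ⇒ normal good, necessity.

0.21; necessity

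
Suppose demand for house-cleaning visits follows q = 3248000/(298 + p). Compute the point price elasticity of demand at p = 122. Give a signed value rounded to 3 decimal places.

-0.290

dq/dp = −3248000/(298 + p)² = -18.4127. At p = 122, q = 7733.33.
Ed = (dq/dp)·(p/q) = (-18.4127) × (122/7733.33) = -0.29047…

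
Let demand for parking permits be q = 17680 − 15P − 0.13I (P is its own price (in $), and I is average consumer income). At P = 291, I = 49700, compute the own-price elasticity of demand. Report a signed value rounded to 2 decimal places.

-0.64

At the given values, q = 17680 − 15(291) − 0.13(49700) = 6854.
∂q/∂P = −15.
E = (-15) × (291/6854) = -0.6368…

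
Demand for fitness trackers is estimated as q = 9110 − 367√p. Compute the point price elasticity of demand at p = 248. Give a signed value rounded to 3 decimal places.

-0.868

dq/dp = −367/(2√p) = -11.6523. At p = 248, q = 3330.48.
Ed = (dq/dp)·(p/q) = (-11.6523) × (248/3330.48) = -0.86767…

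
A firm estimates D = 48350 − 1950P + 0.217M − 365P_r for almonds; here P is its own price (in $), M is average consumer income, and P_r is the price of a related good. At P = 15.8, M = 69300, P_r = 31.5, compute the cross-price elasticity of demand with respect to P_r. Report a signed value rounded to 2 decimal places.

-0.55

At the given values, D = 48350 − 1950(15.8) + 0.217(69300) − 365(31.5) = 21080.6.
∂D/∂P_r = -365.
E = (-365) × (31.5/21080.6) = -0.5454…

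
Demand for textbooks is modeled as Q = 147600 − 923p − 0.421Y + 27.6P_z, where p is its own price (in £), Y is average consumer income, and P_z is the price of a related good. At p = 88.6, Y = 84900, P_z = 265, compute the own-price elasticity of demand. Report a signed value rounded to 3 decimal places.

At the given values, Q = 147600 − 923(88.6) − 0.421(84900) + 27.6(265) = 37393.3.
∂Q/∂p = −923.
E = (-923) × (88.6/37393.3) = -2.18696…

-2.187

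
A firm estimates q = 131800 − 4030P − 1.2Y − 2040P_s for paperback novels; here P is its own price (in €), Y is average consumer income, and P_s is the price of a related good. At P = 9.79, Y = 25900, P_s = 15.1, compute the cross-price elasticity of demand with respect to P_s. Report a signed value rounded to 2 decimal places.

At the given values, q = 131800 − 4030(9.79) − 1.2(25900) − 2040(15.1) = 30462.3.
∂q/∂P_s = -2040.
E = (-2040) × (15.1/30462.3) = -1.0112…

-1.01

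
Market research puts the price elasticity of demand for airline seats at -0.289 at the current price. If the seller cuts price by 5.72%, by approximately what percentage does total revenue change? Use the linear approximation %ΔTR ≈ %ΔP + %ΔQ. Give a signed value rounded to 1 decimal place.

-4.1%

%ΔQ ≈ Ed × %ΔP = (-0.289) × (-5.72%) = +1.6531%
%ΔTR ≈ %ΔP + %ΔQ = (-5.72%) + (+1.6531%) = -4.0669%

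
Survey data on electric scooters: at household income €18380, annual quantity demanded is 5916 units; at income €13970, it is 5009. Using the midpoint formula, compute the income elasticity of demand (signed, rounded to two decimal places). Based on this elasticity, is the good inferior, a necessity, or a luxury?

0.61; necessity

%ΔQ = (5009 − 5916)/[( 5916 + 5009)/2] = -907/5462.5 = -0.166041…
%ΔIncome = (13970 − 18380)/[( 18380 + 13970)/2] = -4410/16175 = -0.272642…
E_income = (-907/5462.5) / (-4410/16175) = 0.6090…
0 < E_income < 1 ⇒ normal good, necessity.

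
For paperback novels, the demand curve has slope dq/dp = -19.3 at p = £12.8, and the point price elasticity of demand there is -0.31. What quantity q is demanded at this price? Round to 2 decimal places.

796.90

Ed = (dq/dp)·(p/q) ⇒ q = (dq/dp)·p/Ed = (-19.3)·12.8/(-0.31) = 796.9032…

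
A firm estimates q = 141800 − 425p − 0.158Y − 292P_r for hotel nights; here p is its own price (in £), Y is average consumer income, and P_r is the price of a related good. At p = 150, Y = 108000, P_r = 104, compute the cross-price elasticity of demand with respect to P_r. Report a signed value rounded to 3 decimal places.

-0.992

At the given values, q = 141800 − 425(150) − 0.158(108000) − 292(104) = 30618.
∂q/∂P_r = -292.
E = (-292) × (104/30618) = -0.99183…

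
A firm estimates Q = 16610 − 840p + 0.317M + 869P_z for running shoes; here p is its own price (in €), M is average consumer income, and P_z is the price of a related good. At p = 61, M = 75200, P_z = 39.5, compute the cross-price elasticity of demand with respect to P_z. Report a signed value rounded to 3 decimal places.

At the given values, Q = 16610 − 840(61) + 0.317(75200) + 869(39.5) = 23533.9.
∂Q/∂P_z = 869.
E = (869) × (39.5/23533.9) = 1.45855…

1.459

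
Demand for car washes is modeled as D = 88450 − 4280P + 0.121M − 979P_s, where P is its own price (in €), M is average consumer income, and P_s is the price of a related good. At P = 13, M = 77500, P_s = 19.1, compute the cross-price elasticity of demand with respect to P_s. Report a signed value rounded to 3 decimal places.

-0.796

At the given values, D = 88450 − 4280(13) + 0.121(77500) − 979(19.1) = 23488.6.
∂D/∂P_s = -979.
E = (-979) × (19.1/23488.6) = -0.79608…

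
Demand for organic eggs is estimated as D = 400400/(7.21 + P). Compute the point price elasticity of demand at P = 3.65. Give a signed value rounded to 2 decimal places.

dD/dP = −400400/(7.21 + P)² = -3394.96. At P = 3.65, D = 36869.2.
Ed = (dD/dP)·(P/D) = (-3394.96) × (3.65/36869.2) = -0.3360…

-0.34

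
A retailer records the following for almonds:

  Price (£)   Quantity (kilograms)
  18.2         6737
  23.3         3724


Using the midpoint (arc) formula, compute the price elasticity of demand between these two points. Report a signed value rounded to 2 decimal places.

-2.34

%ΔQ = (3724 − 6737) / [(6737 + 3724)/2] = -3013/5230.5 = -0.576044…
%ΔP = (23.3 − 18.2) / [(18.2 + 23.3)/2] = 5.1/20.75 = 0.245783…
Arc Ed = %ΔQ / %ΔP = (-3013/5230.5) / (5.1/20.75) = -2.3437…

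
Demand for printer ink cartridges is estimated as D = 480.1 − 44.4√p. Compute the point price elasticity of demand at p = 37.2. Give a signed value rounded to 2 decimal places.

-0.65

dD/dp = −44.4/(2√p) = -3.63983. At p = 37.2, D = 209.296.
Ed = (dD/dp)·(p/D) = (-3.63983) × (37.2/209.296) = -0.6469…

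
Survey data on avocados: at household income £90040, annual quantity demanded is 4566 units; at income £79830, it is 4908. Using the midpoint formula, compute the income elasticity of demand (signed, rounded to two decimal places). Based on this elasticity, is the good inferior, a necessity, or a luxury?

-0.60; inferior

%ΔQ = (4908 − 4566)/[( 4566 + 4908)/2] = 342/4737 = 0.072197…
%ΔIncome = (79830 − 90040)/[( 90040 + 79830)/2] = -10210/84935 = -0.120209…
E_income = (342/4737) / (-10210/84935) = -0.6005…
E_income < 0 ⇒ inferior good.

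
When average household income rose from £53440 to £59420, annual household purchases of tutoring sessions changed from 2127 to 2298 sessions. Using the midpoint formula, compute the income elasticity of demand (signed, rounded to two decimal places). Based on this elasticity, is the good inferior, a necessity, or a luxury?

%ΔQ = (2298 − 2127)/[( 2127 + 2298)/2] = 171/2212.5 = 0.077288…
%ΔIncome = (59420 − 53440)/[( 53440 + 59420)/2] = 5980/56430 = 0.105972…
E_income = (171/2212.5) / (5980/56430) = 0.7293…
0 < E_income < 1 ⇒ normal good, necessity.

0.73; necessity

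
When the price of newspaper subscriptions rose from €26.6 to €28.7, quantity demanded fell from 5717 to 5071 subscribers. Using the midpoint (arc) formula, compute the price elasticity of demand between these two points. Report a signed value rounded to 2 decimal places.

-1.58

%ΔQ = (5071 − 5717) / [(5717 + 5071)/2] = -646/5394 = -0.119762…
%ΔP = (28.7 − 26.6) / [(26.6 + 28.7)/2] = 2.1/27.65 = 0.075949…
Arc Ed = %ΔQ / %ΔP = (-646/5394) / (2.1/27.65) = -1.5768…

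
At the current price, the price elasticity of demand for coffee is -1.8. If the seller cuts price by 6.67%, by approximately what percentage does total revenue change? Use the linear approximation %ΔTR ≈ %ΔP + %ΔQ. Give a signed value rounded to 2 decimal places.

%ΔQ ≈ Ed × %ΔP = (-1.8) × (-6.67%) = +12.0060%
%ΔTR ≈ %ΔP + %ΔQ = (-6.67%) + (+12.0060%) = +5.3360%

+5.34%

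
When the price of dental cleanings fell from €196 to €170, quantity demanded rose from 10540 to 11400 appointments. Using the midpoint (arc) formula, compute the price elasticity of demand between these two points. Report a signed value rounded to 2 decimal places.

%ΔQ = (11400 − 10540) / [(10540 + 11400)/2] = 860/10970 = 0.078395…
%ΔP = (170 − 196) / [(196 + 170)/2] = -26/183 = -0.142076…
Arc Ed = %ΔQ / %ΔP = (860/10970) / (-26/183) = -0.5517…

-0.55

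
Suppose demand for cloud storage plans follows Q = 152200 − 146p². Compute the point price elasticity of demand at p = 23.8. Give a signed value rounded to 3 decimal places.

dQ/dp = −2·146·p = -6949.6. At p = 23.8, Q = 69499.76.
Ed = (dQ/dp)·(p/Q) = (-6949.6) × (23.8/69499.76) = -2.37987…

-2.380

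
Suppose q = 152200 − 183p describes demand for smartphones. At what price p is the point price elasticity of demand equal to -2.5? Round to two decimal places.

594.07

Ed = −183p/(152200 − 183p). Set this equal to -2.5:
183p = 2.5·(152200 − 183p) ⇒ 183p(1 + 2.5) = 2.5·152200
p = 2.5·152200 / (183·3.5) = 594.0671…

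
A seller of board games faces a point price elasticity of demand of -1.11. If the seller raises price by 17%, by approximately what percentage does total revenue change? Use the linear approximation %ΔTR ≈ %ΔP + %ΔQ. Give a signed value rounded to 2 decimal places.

-1.87%

%ΔQ ≈ Ed × %ΔP = (-1.11) × (+17%) = -18.8700%
%ΔTR ≈ %ΔP + %ΔQ = (+17%) + (-18.8700%) = -1.8700%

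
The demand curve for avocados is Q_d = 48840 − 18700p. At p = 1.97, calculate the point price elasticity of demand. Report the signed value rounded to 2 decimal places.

-3.07

dQ_d/dp = −18700. At p = 1.97, Q_d = 48840 − 18700(1.97) = 12001.
Ed = (dQ_d/dp)·(p/Q_d) = −18700 × (1.97/12001) = -3.0696…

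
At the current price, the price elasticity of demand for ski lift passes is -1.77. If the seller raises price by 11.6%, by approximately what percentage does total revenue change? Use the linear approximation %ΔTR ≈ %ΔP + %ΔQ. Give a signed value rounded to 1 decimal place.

%ΔQ ≈ Ed × %ΔP = (-1.77) × (+11.6%) = -20.5320%
%ΔTR ≈ %ΔP + %ΔQ = (+11.6%) + (-20.5320%) = -8.9320%

-8.9%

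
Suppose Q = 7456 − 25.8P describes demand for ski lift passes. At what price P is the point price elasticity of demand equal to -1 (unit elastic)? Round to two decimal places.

144.50

Ed = −25.8P/(7456 − 25.8P). Set this equal to -1:
25.8P = 1·(7456 − 25.8P) ⇒ 25.8P(1 + 1) = 1·7456
P = 1·7456 / (25.8·2) = 144.4961…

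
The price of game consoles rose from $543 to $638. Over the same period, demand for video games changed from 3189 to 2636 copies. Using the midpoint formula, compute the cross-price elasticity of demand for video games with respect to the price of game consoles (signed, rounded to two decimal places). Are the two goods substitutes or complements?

-1.18; complements

%ΔQ_{video games} = (2636 − 3189)/avg = -553/2912.5 = -0.189871…
%ΔP_{game consoles} = (638 − 543)/avg = 95/590.5 = 0.160880…
E_cross = (-553/2912.5) / (95/590.5) = -1.1801…
E_cross < 0 ⇒ the goods are complements.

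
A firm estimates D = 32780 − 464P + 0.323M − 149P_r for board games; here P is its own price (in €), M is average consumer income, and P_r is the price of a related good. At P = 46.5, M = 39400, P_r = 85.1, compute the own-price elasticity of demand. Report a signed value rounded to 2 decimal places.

-1.92

At the given values, D = 32780 − 464(46.5) + 0.323(39400) − 149(85.1) = 11250.3.
∂D/∂P = −464.
E = (-464) × (46.5/11250.3) = -1.9178…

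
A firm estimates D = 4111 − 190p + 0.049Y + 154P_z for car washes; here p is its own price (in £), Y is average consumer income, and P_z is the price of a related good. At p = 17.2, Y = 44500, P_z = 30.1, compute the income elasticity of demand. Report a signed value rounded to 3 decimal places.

0.285

At the given values, D = 4111 − 190(17.2) + 0.049(44500) + 154(30.1) = 7658.9.
∂D/∂Y = 0.049.
E = (0.049) × (44500/7658.9) = 0.28470…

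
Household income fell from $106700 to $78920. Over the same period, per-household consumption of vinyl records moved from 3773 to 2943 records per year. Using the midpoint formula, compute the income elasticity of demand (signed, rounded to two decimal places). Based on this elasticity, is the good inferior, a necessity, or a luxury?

%ΔQ = (2943 − 3773)/[( 3773 + 2943)/2] = -830/3358 = -0.247170…
%ΔIncome = (78920 − 106700)/[( 106700 + 78920)/2] = -27780/92810 = -0.299321…
E_income = (-830/3358) / (-27780/92810) = 0.8257…
0 < E_income < 1 ⇒ normal good, necessity.

0.83; necessity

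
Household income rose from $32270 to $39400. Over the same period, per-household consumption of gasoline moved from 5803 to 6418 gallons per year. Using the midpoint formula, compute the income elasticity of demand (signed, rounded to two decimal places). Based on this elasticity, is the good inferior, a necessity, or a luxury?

%ΔQ = (6418 − 5803)/[( 5803 + 6418)/2] = 615/6110.5 = 0.100646…
%ΔIncome = (39400 − 32270)/[( 32270 + 39400)/2] = 7130/35835 = 0.198967…
E_income = (615/6110.5) / (7130/35835) = 0.5058…
0 < E_income < 1 ⇒ normal good, necessity.

0.51; necessity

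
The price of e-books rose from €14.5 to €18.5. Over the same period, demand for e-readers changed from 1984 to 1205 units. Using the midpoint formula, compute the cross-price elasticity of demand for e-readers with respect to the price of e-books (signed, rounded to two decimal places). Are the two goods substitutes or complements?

-2.02; complements

%ΔQ_{e-readers} = (1205 − 1984)/avg = -779/1594.5 = -0.488554…
%ΔP_{e-books} = (18.5 − 14.5)/avg = 4/16.5 = 0.242424…
E_cross = (-779/1594.5) / (4/16.5) = -2.0152…
E_cross < 0 ⇒ the goods are complements.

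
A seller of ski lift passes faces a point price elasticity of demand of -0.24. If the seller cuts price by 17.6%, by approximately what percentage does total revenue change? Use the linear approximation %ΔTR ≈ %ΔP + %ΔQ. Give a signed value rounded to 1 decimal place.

%ΔQ ≈ Ed × %ΔP = (-0.24) × (-17.6%) = +4.2240%
%ΔTR ≈ %ΔP + %ΔQ = (-17.6%) + (+4.2240%) = -13.3760%

-13.4%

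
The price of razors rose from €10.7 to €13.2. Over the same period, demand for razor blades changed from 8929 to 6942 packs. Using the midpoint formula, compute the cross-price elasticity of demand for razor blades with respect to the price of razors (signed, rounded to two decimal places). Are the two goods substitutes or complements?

%ΔQ_{razor blades} = (6942 − 8929)/avg = -1987/7935.5 = -0.250393…
%ΔP_{razors} = (13.2 − 10.7)/avg = 2.5/11.95 = 0.209205…
E_cross = (-1987/7935.5) / (2.5/11.95) = -1.1968…
E_cross < 0 ⇒ the goods are complements.

-1.20; complements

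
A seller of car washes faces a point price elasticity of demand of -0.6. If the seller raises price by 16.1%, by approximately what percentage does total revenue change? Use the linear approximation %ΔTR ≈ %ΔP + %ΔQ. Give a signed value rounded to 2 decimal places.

%ΔQ ≈ Ed × %ΔP = (-0.6) × (+16.1%) = -9.6600%
%ΔTR ≈ %ΔP + %ΔQ = (+16.1%) + (-9.6600%) = +6.4400%

+6.44%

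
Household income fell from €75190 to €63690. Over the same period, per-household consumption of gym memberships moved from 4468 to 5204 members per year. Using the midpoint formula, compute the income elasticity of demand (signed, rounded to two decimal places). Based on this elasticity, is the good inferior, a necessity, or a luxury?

-0.92; inferior

%ΔQ = (5204 − 4468)/[( 4468 + 5204)/2] = 736/4836 = 0.152191…
%ΔIncome = (63690 − 75190)/[( 75190 + 63690)/2] = -11500/69440 = -0.165610…
E_income = (736/4836) / (-11500/69440) = -0.9189…
E_income < 0 ⇒ inferior good.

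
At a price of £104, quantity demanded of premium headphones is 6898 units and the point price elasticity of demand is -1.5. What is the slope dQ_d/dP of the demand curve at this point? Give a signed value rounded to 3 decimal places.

Ed = (dQ_d/dP)·(P/Q_d) ⇒ dQ_d/dP = Ed·Q_d/P = (-1.5)·6898/104 = -99.49038…

-99.490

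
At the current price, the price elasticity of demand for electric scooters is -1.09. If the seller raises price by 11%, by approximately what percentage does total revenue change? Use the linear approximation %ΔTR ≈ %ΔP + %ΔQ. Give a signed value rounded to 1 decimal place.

-1.0%

%ΔQ ≈ Ed × %ΔP = (-1.09) × (+11%) = -11.9900%
%ΔTR ≈ %ΔP + %ΔQ = (+11%) + (-11.9900%) = -0.9900%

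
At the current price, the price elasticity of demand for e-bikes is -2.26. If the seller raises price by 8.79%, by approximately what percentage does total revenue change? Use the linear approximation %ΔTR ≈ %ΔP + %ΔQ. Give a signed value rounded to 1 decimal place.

%ΔQ ≈ Ed × %ΔP = (-2.26) × (+8.79%) = -19.8654%
%ΔTR ≈ %ΔP + %ΔQ = (+8.79%) + (-19.8654%) = -11.0754%

-11.1%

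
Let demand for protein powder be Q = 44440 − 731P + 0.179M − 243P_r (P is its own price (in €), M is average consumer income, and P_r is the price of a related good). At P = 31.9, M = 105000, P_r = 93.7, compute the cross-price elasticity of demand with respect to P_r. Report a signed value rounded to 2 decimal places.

-1.33

At the given values, Q = 44440 − 731(31.9) + 0.179(105000) − 243(93.7) = 17147.
∂Q/∂P_r = -243.
E = (-243) × (93.7/17147) = -1.3278…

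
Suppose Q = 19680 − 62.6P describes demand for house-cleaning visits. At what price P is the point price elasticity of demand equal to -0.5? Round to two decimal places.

Ed = −62.6P/(19680 − 62.6P). Set this equal to -0.5:
62.6P = 0.5·(19680 − 62.6P) ⇒ 62.6P(1 + 0.5) = 0.5·19680
P = 0.5·19680 / (62.6·1.5) = 104.7923…

104.79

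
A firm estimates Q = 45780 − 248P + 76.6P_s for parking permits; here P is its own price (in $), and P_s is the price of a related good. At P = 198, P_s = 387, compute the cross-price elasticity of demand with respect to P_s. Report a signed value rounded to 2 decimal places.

At the given values, Q = 45780 − 248(198) + 76.6(387) = 26320.2.
∂Q/∂P_s = 76.6.
E = (76.6) × (387/26320.2) = 1.1262…

1.13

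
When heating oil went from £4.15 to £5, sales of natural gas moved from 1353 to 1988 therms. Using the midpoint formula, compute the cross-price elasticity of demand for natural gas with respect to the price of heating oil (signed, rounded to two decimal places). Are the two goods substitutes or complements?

2.05; substitutes

%ΔQ_{natural gas} = (1988 − 1353)/avg = 635/1670.5 = 0.380125…
%ΔP_{heating oil} = (5 − 4.15)/avg = 0.85/4.575 = 0.185792…
E_cross = (635/1670.5) / (0.85/4.575) = 2.0459…
E_cross > 0 ⇒ the goods are substitutes.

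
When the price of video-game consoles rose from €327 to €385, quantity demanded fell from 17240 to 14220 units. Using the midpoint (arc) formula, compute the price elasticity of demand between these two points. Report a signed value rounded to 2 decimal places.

-1.18

%ΔQ = (14220 − 17240) / [(17240 + 14220)/2] = -3020/15730 = -0.191989…
%ΔP = (385 − 327) / [(327 + 385)/2] = 58/356 = 0.162921…
Arc Ed = %ΔQ / %ΔP = (-3020/15730) / (58/356) = -1.1784…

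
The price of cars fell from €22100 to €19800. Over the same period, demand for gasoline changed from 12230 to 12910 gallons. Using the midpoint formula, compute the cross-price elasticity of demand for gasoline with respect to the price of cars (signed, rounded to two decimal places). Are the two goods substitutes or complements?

%ΔQ_{gasoline} = (12910 − 12230)/avg = 680/12570 = 0.054097…
%ΔP_{cars} = (19800 − 22100)/avg = -2300/20950 = -0.109785…
E_cross = (680/12570) / (-2300/20950) = -0.4927…
E_cross < 0 ⇒ the goods are complements.

-0.49; complements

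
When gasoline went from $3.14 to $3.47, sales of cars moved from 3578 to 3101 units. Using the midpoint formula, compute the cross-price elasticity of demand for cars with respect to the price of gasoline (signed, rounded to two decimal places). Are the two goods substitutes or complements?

-1.43; complements

%ΔQ_{cars} = (3101 − 3578)/avg = -477/3339.5 = -0.142835…
%ΔP_{gasoline} = (3.47 − 3.14)/avg = 0.33/3.305 = 0.099848…
E_cross = (-477/3339.5) / (0.33/3.305) = -1.4305…
E_cross < 0 ⇒ the goods are complements.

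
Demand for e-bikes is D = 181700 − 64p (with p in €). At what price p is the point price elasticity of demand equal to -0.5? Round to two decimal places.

Ed = −64p/(181700 − 64p). Set this equal to -0.5:
64p = 0.5·(181700 − 64p) ⇒ 64p(1 + 0.5) = 0.5·181700
p = 0.5·181700 / (64·1.5) = 946.3541…

946.35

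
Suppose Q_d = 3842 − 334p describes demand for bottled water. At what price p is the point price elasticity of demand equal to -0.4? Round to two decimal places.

Ed = −334p/(3842 − 334p). Set this equal to -0.4:
334p = 0.4·(3842 − 334p) ⇒ 334p(1 + 0.4) = 0.4·3842
p = 0.4·3842 / (334·1.4) = 3.2865…

3.29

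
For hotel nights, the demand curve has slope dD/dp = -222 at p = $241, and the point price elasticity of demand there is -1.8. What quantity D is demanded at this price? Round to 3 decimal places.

29723.333

Ed = (dD/dp)·(p/D) ⇒ D = (dD/dp)·p/Ed = (-222)·241/(-1.8) = 29723.33333…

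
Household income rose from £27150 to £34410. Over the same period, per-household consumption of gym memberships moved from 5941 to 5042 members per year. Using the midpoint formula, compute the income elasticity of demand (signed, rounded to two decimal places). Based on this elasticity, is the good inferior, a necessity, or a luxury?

%ΔQ = (5042 − 5941)/[( 5941 + 5042)/2] = -899/5491.5 = -0.163707…
%ΔIncome = (34410 − 27150)/[( 27150 + 34410)/2] = 7260/30780 = 0.235867…
E_income = (-899/5491.5) / (7260/30780) = -0.6940…
E_income < 0 ⇒ inferior good.

-0.69; inferior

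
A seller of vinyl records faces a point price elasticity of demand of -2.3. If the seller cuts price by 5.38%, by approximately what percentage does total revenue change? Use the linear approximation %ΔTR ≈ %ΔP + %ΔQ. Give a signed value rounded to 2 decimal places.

%ΔQ ≈ Ed × %ΔP = (-2.3) × (-5.38%) = +12.3740%
%ΔTR ≈ %ΔP + %ΔQ = (-5.38%) + (+12.3740%) = +6.9940%

+6.99%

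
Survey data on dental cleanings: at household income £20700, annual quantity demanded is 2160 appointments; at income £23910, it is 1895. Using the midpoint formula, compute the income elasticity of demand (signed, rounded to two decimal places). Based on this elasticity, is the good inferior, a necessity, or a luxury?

-0.91; inferior

%ΔQ = (1895 − 2160)/[( 2160 + 1895)/2] = -265/2027.5 = -0.130702…
%ΔIncome = (23910 − 20700)/[( 20700 + 23910)/2] = 3210/22305 = 0.143913…
E_income = (-265/2027.5) / (3210/22305) = -0.9082…
E_income < 0 ⇒ inferior good.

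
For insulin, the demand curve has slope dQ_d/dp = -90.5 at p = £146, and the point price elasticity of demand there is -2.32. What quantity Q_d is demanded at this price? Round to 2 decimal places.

5695.26

Ed = (dQ_d/dp)·(p/Q_d) ⇒ Q_d = (dQ_d/dp)·p/Ed = (-90.5)·146/(-2.32) = 5695.2586…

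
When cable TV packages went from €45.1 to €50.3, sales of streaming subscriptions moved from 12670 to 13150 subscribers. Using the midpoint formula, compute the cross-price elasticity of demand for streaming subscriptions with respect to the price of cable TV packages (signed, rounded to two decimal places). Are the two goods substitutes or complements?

%ΔQ_{streaming subscriptions} = (13150 − 12670)/avg = 480/12910 = 0.037180…
%ΔP_{cable TV packages} = (50.3 − 45.1)/avg = 5.2/47.7 = 0.109014…
E_cross = (480/12910) / (5.2/47.7) = 0.3410…
E_cross > 0 ⇒ the goods are substitutes.

0.34; substitutes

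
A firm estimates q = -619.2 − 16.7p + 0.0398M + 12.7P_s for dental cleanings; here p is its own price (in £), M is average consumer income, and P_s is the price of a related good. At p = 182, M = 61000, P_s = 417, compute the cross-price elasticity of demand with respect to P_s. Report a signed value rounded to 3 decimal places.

1.303

At the given values, q = -619.2 − 16.7(182) + 0.0398(61000) + 12.7(417) = 4065.1.
∂q/∂P_s = 12.7.
E = (12.7) × (417/4065.1) = 1.30277…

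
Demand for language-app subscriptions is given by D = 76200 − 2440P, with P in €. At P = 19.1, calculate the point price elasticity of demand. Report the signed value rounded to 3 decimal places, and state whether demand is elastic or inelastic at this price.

-1.575; elastic

dD/dP = −2440. At P = 19.1, D = 76200 − 2440(19.1) = 29596.
Ed = (dD/dP)·(P/D) = −2440 × (19.1/29596) = -1.57467…
|Ed| = 1.575 > 1, so demand is elastic.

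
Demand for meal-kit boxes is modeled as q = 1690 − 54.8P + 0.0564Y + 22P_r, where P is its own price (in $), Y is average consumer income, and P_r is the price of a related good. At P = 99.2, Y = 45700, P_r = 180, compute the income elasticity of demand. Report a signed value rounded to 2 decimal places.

At the given values, q = 1690 − 54.8(99.2) + 0.0564(45700) + 22(180) = 2791.32.
∂q/∂Y = 0.0564.
E = (0.0564) × (45700/2791.32) = 0.9233…

0.92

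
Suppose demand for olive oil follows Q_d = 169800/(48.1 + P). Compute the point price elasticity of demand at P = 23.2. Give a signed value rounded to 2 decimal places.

-0.33

dQ_d/dP = −169800/(48.1 + P)² = -33.4009. At P = 23.2, Q_d = 2381.49.
Ed = (dQ_d/dP)·(P/Q_d) = (-33.4009) × (23.2/2381.49) = -0.3253…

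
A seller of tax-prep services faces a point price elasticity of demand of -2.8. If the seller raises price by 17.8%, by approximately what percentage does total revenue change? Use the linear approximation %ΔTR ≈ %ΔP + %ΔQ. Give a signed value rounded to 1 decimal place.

-32.0%

%ΔQ ≈ Ed × %ΔP = (-2.8) × (+17.8%) = -49.8400%
%ΔTR ≈ %ΔP + %ΔQ = (+17.8%) + (-49.8400%) = -32.0400%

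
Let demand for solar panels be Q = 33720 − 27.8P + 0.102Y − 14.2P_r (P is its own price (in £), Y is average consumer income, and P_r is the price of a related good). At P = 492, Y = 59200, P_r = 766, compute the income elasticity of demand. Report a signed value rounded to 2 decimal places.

0.40

At the given values, Q = 33720 − 27.8(492) + 0.102(59200) − 14.2(766) = 15203.6.
∂Q/∂Y = 0.102.
E = (0.102) × (59200/15203.6) = 0.3971…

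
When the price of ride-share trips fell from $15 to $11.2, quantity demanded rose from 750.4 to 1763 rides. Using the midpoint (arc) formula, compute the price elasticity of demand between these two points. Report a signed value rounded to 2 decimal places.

-2.78

%ΔQ = (1763 − 750.4) / [(750.4 + 1763)/2] = 1012.6/1256.7 = 0.805761…
%ΔP = (11.2 − 15) / [(15 + 11.2)/2] = -3.8/13.1 = -0.290076…
Arc Ed = %ΔQ / %ΔP = (1012.6/1256.7) / (-3.8/13.1) = -2.7777…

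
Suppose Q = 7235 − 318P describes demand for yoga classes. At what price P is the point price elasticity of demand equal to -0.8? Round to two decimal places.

Ed = −318P/(7235 − 318P). Set this equal to -0.8:
318P = 0.8·(7235 − 318P) ⇒ 318P(1 + 0.8) = 0.8·7235
P = 0.8·7235 / (318·1.8) = 10.1118…

10.11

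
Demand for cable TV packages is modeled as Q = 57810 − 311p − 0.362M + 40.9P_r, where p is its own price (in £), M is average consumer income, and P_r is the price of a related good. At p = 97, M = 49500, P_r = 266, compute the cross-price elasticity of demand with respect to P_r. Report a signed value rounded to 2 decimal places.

0.53

At the given values, Q = 57810 − 311(97) − 0.362(49500) + 40.9(266) = 20603.4.
∂Q/∂P_r = 40.9.
E = (40.9) × (266/20603.4) = 0.5280…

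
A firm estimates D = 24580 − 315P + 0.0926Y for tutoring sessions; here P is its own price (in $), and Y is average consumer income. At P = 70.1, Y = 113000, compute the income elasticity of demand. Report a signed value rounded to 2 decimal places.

At the given values, D = 24580 − 315(70.1) + 0.0926(113000) = 12962.3.
∂D/∂Y = 0.0926.
E = (0.0926) × (113000/12962.3) = 0.8072…

0.81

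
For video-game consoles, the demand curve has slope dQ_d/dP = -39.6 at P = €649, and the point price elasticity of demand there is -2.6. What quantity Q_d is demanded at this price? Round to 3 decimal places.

Ed = (dQ_d/dP)·(P/Q_d) ⇒ Q_d = (dQ_d/dP)·P/Ed = (-39.6)·649/(-2.6) = 9884.76923…

9884.769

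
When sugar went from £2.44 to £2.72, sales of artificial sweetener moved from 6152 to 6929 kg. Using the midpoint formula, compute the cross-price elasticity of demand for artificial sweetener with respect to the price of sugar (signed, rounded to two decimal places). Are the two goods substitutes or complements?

1.09; substitutes

%ΔQ_{artificial sweetener} = (6929 − 6152)/avg = 777/6540.5 = 0.118798…
%ΔP_{sugar} = (2.72 − 2.44)/avg = 0.28/2.58 = 0.108527…
E_cross = (777/6540.5) / (0.28/2.58) = 1.0946…
E_cross > 0 ⇒ the goods are substitutes.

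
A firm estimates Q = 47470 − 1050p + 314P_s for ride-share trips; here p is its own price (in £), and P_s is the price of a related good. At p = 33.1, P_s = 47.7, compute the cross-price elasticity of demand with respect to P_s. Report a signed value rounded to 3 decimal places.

At the given values, Q = 47470 − 1050(33.1) + 314(47.7) = 27692.8.
∂Q/∂P_s = 314.
E = (314) × (47.7/27692.8) = 0.54085…

0.541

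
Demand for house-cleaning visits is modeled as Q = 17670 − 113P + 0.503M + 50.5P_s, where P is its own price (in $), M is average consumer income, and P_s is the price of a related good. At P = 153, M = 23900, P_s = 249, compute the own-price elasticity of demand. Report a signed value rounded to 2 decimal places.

-0.69

At the given values, Q = 17670 − 113(153) + 0.503(23900) + 50.5(249) = 24977.2.
∂Q/∂P = −113.
E = (-113) × (153/24977.2) = -0.6921…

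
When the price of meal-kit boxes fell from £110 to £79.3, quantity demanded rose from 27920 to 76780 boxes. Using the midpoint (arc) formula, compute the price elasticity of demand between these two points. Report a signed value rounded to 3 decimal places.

%ΔQ = (76780 − 27920) / [(27920 + 76780)/2] = 48860/52350 = 0.933333…
%ΔP = (79.3 − 110) / [(110 + 79.3)/2] = -30.7/94.65 = -0.324352…
Arc Ed = %ΔQ / %ΔP = (48860/52350) / (-30.7/94.65) = -2.87752…

-2.878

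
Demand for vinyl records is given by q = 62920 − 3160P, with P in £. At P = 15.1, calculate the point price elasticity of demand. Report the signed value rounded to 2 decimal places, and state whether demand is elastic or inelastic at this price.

dq/dP = −3160. At P = 15.1, q = 62920 − 3160(15.1) = 15204.
Ed = (dq/dP)·(P/q) = −3160 × (15.1/15204) = -3.1383…
|Ed| = 3.14 > 1, so demand is elastic.

-3.14; elastic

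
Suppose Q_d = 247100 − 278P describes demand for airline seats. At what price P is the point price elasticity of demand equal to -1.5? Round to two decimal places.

533.31

Ed = −278P/(247100 − 278P). Set this equal to -1.5:
278P = 1.5·(247100 − 278P) ⇒ 278P(1 + 1.5) = 1.5·247100
P = 1.5·247100 / (278·2.5) = 533.3093…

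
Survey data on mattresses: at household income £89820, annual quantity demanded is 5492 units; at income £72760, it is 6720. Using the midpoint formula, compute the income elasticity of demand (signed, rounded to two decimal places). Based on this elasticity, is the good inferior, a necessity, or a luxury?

-0.96; inferior

%ΔQ = (6720 − 5492)/[( 5492 + 6720)/2] = 1228/6106 = 0.201113…
%ΔIncome = (72760 − 89820)/[( 89820 + 72760)/2] = -17060/81290 = -0.209865…
E_income = (1228/6106) / (-17060/81290) = -0.9582…
E_income < 0 ⇒ inferior good.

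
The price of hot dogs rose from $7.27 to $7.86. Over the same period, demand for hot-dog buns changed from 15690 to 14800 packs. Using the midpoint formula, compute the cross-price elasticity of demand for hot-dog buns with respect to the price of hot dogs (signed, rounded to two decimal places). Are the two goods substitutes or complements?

%ΔQ_{hot-dog buns} = (14800 − 15690)/avg = -890/15245 = -0.058379…
%ΔP_{hot dogs} = (7.86 − 7.27)/avg = 0.59/7.565 = 0.077990…
E_cross = (-890/15245) / (0.59/7.565) = -0.7485…
E_cross < 0 ⇒ the goods are complements.

-0.75; complements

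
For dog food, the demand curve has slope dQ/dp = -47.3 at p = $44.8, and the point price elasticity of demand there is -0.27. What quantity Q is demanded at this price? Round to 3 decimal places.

Ed = (dQ/dp)·(p/Q) ⇒ Q = (dQ/dp)·p/Ed = (-47.3)·44.8/(-0.27) = 7848.29629…

7848.296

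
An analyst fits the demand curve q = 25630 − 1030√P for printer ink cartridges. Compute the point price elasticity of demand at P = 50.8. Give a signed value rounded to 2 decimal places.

dq/dP = −1030/(2√P) = -72.2562. At P = 50.8, q = 18288.8.
Ed = (dq/dP)·(P/q) = (-72.2562) × (50.8/18288.8) = -0.2007…

-0.20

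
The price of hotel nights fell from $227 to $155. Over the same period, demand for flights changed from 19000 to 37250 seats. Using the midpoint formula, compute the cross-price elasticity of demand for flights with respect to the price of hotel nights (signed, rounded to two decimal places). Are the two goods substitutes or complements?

-1.72; complements

%ΔQ_{flights} = (37250 − 19000)/avg = 18250/28125 = 0.648888…
%ΔP_{hotel nights} = (155 − 227)/avg = -72/191 = -0.376963…
E_cross = (18250/28125) / (-72/191) = -1.7213…
E_cross < 0 ⇒ the goods are complements.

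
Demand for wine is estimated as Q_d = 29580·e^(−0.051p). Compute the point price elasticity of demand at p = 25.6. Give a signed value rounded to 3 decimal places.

-1.306

dQ_d/dp = −0.051·Q_d = -408.84. At p = 25.6, Q_d = 8016.47.
Ed = (dQ_d/dp)·(p/Q_d) = (-408.84) × (25.6/8016.47) = -1.3056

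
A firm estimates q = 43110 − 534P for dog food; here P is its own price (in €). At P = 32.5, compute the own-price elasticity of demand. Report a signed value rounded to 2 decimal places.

At the given values, q = 43110 − 534(32.5) = 25755.
∂q/∂P = −534.
E = (-534) × (32.5/25755) = -0.6738…

-0.67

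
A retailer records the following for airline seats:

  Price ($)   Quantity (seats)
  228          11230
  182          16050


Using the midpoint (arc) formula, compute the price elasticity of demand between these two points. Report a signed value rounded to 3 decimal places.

%ΔQ = (16050 − 11230) / [(11230 + 16050)/2] = 4820/13640 = 0.353372…
%ΔP = (182 − 228) / [(228 + 182)/2] = -46/205 = -0.224390…
Arc Ed = %ΔQ / %ΔP = (4820/13640) / (-46/205) = -1.57481…

-1.575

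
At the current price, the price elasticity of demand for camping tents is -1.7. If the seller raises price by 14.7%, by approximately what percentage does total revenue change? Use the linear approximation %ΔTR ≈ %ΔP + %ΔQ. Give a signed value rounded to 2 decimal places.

%ΔQ ≈ Ed × %ΔP = (-1.7) × (+14.7%) = -24.9900%
%ΔTR ≈ %ΔP + %ΔQ = (+14.7%) + (-24.9900%) = -10.2900%

-10.29%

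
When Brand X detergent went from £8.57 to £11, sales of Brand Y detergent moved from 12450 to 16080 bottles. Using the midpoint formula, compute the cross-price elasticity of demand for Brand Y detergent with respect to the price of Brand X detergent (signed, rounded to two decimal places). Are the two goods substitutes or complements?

1.02; substitutes

%ΔQ_{Brand Y detergent} = (16080 − 12450)/avg = 3630/14265 = 0.254468…
%ΔP_{Brand X detergent} = (11 − 8.57)/avg = 2.43/9.785 = 0.248339…
E_cross = (3630/14265) / (2.43/9.785) = 1.0246…
E_cross > 0 ⇒ the goods are substitutes.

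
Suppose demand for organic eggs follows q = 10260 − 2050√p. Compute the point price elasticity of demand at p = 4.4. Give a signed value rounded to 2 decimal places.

-0.36

dq/dp = −2050/(2√p) = -488.65. At p = 4.4, q = 5959.88.
Ed = (dq/dp)·(p/q) = (-488.65) × (4.4/5959.88) = -0.3607…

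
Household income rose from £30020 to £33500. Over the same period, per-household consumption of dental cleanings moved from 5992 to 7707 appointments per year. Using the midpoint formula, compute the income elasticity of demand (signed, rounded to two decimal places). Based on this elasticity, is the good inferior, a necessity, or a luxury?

2.29; luxury

%ΔQ = (7707 − 5992)/[( 5992 + 7707)/2] = 1715/6849.5 = 0.250383…
%ΔIncome = (33500 − 30020)/[( 30020 + 33500)/2] = 3480/31760 = 0.109571…
E_income = (1715/6849.5) / (3480/31760) = 2.2851…
E_income > 1 ⇒ normal good, luxury.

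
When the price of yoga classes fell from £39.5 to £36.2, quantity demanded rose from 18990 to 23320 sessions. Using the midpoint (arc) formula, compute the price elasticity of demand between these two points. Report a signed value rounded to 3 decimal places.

%ΔQ = (23320 − 18990) / [(18990 + 23320)/2] = 4330/21155 = 0.204679…
%ΔP = (36.2 − 39.5) / [(39.5 + 36.2)/2] = -3.3/37.85 = -0.087186…
Arc Ed = %ΔQ / %ΔP = (4330/21155) / (-3.3/37.85) = -2.34761…

-2.348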